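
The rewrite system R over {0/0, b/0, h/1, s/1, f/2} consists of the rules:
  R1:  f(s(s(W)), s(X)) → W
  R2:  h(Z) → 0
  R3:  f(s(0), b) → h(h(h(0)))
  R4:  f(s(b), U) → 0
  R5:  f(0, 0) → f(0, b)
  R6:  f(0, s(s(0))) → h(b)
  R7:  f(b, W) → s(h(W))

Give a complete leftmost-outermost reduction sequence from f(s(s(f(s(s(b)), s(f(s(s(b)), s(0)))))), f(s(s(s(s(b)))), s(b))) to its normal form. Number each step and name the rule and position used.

b

1. f(s(s(f(s(s(b)), s(f(s(s(b)), s(0)))))), f(s(s(s(s(b)))), s(b)))  →  f(s(s(b)), f(s(s(s(s(b)))), s(b)))   [R1 at 1.1.1]
2. f(s(s(b)), f(s(s(s(s(b)))), s(b)))  →  f(s(s(b)), s(s(b)))   [R1 at 2]
3. f(s(s(b)), s(s(b)))  →  b   [R1 at ε]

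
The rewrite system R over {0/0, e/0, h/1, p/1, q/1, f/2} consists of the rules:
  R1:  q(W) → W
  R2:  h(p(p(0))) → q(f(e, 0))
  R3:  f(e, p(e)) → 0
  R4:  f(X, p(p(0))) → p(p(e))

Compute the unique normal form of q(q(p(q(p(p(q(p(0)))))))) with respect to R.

p(p(p(p(0))))

1. q(q(p(q(p(p(q(p(0))))))))  →  q(p(q(p(p(q(p(0)))))))   [R1 at ε]
2. q(p(q(p(p(q(p(0)))))))  →  p(q(p(p(q(p(0))))))   [R1 at ε]
3. p(q(p(p(q(p(0))))))  →  p(p(p(q(p(0)))))   [R1 at 1]
4. p(p(p(q(p(0)))))  →  p(p(p(p(0))))   [R1 at 1.1.1]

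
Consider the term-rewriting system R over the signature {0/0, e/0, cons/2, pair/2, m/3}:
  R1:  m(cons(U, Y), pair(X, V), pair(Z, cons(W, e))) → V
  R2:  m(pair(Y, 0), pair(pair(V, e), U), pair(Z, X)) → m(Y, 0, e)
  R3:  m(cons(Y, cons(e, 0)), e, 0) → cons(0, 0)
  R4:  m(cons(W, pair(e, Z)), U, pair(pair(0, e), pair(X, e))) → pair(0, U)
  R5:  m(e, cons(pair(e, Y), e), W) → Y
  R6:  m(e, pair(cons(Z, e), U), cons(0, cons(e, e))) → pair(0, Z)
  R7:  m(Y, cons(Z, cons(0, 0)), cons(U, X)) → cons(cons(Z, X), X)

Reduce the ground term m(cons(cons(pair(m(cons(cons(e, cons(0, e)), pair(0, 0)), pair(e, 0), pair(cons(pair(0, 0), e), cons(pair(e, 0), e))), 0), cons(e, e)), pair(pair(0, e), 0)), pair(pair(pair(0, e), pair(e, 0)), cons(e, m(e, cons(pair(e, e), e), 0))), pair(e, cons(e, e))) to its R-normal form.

1. m(cons(cons(pair(m(cons(cons(e, cons(0, e)), pair(0, 0)), pair(e, 0), pair(cons(pair(0, 0), e), cons(pair(e, 0), e))), 0), cons(e, e)), pair(pair(0, e), 0)), pair(pair(pair(0, e), pair(e, 0)), cons(e, m(e, cons(pair(e, e), e), 0))), pair(e, cons(e, e)))  →  cons(e, m(e, cons(pair(e, e), e), 0))   [R1 at ε]
2. cons(e, m(e, cons(pair(e, e), e), 0))  →  cons(e, e)   [R5 at 2]

cons(e, e)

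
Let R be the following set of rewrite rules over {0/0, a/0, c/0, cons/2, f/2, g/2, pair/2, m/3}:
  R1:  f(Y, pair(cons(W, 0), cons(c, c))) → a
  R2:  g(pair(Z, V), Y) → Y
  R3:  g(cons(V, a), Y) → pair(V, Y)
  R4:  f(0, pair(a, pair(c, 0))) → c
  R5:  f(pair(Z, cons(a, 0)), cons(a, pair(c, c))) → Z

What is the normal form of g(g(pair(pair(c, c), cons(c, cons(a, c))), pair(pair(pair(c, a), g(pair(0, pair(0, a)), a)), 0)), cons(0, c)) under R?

1. g(g(pair(pair(c, c), cons(c, cons(a, c))), pair(pair(pair(c, a), g(pair(0, pair(0, a)), a)), 0)), cons(0, c))  →  g(pair(pair(pair(c, a), g(pair(0, pair(0, a)), a)), 0), cons(0, c))   [R2 at 1]
2. g(pair(pair(pair(c, a), g(pair(0, pair(0, a)), a)), 0), cons(0, c))  →  cons(0, c)   [R2 at ε]

cons(0, c)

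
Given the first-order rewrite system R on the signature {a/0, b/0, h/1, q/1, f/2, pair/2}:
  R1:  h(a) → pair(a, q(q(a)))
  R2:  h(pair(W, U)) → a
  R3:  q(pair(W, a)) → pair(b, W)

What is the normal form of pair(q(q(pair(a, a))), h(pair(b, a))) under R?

1. pair(q(q(pair(a, a))), h(pair(b, a)))  →  pair(q(pair(b, a)), h(pair(b, a)))   [R3 at 1.1]
2. pair(q(pair(b, a)), h(pair(b, a)))  →  pair(pair(b, b), h(pair(b, a)))   [R3 at 1]
3. pair(pair(b, b), h(pair(b, a)))  →  pair(pair(b, b), a)   [R2 at 2]

pair(pair(b, b), a)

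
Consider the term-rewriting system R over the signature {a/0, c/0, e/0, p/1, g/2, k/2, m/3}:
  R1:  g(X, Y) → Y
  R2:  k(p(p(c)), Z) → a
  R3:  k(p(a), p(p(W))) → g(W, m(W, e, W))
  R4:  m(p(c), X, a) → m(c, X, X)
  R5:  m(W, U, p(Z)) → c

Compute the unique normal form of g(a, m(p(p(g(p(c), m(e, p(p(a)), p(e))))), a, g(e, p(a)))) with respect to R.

c

1. g(a, m(p(p(g(p(c), m(e, p(p(a)), p(e))))), a, g(e, p(a))))  →  m(p(p(g(p(c), m(e, p(p(a)), p(e))))), a, g(e, p(a)))   [R1 at ε]
2. m(p(p(g(p(c), m(e, p(p(a)), p(e))))), a, g(e, p(a)))  →  m(p(p(m(e, p(p(a)), p(e)))), a, g(e, p(a)))   [R1 at 1.1.1]
3. m(p(p(m(e, p(p(a)), p(e)))), a, g(e, p(a)))  →  m(p(p(c)), a, g(e, p(a)))   [R5 at 1.1.1]
4. m(p(p(c)), a, g(e, p(a)))  →  m(p(p(c)), a, p(a))   [R1 at 3]
5. m(p(p(c)), a, p(a))  →  c   [R5 at ε]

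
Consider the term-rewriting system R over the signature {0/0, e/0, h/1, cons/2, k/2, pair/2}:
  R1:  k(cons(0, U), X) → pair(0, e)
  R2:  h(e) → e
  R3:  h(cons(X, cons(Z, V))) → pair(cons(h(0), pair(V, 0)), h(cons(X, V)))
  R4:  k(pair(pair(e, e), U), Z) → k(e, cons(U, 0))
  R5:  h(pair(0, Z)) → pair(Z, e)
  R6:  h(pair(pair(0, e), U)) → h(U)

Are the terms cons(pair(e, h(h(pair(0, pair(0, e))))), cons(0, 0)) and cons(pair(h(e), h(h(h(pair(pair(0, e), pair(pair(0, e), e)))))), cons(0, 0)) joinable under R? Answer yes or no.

Reduce t₁ = cons(pair(e, h(h(pair(0, pair(0, e))))), cons(0, 0)):
1. cons(pair(e, h(h(pair(0, pair(0, e))))), cons(0, 0))  →  cons(pair(e, h(pair(pair(0, e), e))), cons(0, 0))   [R5 at 1.2.1]
2. cons(pair(e, h(pair(pair(0, e), e))), cons(0, 0))  →  cons(pair(e, h(e)), cons(0, 0))   [R6 at 1.2]
3. cons(pair(e, h(e)), cons(0, 0))  →  cons(pair(e, e), cons(0, 0))   [R2 at 1.2]

Reduce t₂ = cons(pair(h(e), h(h(h(pair(pair(0, e), pair(pair(0, e), e)))))), cons(0, 0)):
1. cons(pair(h(e), h(h(h(pair(pair(0, e), pair(pair(0, e), e)))))), cons(0, 0))  →  cons(pair(e, h(h(h(pair(pair(0, e), pair(pair(0, e), e)))))), cons(0, 0))   [R2 at 1.1]
2. cons(pair(e, h(h(h(pair(pair(0, e), pair(pair(0, e), e)))))), cons(0, 0))  →  cons(pair(e, h(h(h(pair(pair(0, e), e))))), cons(0, 0))   [R6 at 1.2.1.1]
3. cons(pair(e, h(h(h(pair(pair(0, e), e))))), cons(0, 0))  →  cons(pair(e, h(h(h(e)))), cons(0, 0))   [R6 at 1.2.1.1]
4. cons(pair(e, h(h(h(e)))), cons(0, 0))  →  cons(pair(e, h(h(e))), cons(0, 0))   [R2 at 1.2.1.1]
5. cons(pair(e, h(h(e))), cons(0, 0))  →  cons(pair(e, h(e)), cons(0, 0))   [R2 at 1.2.1]
6. cons(pair(e, h(e)), cons(0, 0))  →  cons(pair(e, e), cons(0, 0))   [R2 at 1.2]

yes — NF(t₁) = cons(pair(e, e), cons(0, 0)), NF(t₂) = cons(pair(e, e), cons(0, 0))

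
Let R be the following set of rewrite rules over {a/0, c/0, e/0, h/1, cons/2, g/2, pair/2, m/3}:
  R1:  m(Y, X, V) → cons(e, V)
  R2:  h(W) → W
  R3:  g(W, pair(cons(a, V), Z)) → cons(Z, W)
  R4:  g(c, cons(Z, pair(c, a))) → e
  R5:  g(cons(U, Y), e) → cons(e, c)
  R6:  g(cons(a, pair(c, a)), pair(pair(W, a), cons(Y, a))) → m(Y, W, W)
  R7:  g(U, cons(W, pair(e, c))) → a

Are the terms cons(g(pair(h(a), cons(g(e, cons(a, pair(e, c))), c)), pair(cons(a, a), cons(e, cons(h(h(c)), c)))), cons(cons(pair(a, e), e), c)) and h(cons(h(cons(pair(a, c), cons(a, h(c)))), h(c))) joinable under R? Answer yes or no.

Reduce t₁ = cons(g(pair(h(a), cons(g(e, cons(a, pair(e, c))), c)), pair(cons(a, a), cons(e, cons(h(h(c)), c)))), cons(cons(pair(a, e), e), c)):
1. cons(g(pair(h(a), cons(g(e, cons(a, pair(e, c))), c)), pair(cons(a, a), cons(e, cons(h(h(c)), c)))), cons(cons(pair(a, e), e), c))  →  cons(cons(cons(e, cons(h(h(c)), c)), pair(h(a), cons(g(e, cons(a, pair(e, c))), c))), cons(cons(pair(a, e), e), c))   [R3 at 1]
2. cons(cons(cons(e, cons(h(h(c)), c)), pair(h(a), cons(g(e, cons(a, pair(e, c))), c))), cons(cons(pair(a, e), e), c))  →  cons(cons(cons(e, cons(h(c), c)), pair(h(a), cons(g(e, cons(a, pair(e, c))), c))), cons(cons(pair(a, e), e), c))   [R2 at 1.1.2.1]
3. cons(cons(cons(e, cons(h(c), c)), pair(h(a), cons(g(e, cons(a, pair(e, c))), c))), cons(cons(pair(a, e), e), c))  →  cons(cons(cons(e, cons(c, c)), pair(h(a), cons(g(e, cons(a, pair(e, c))), c))), cons(cons(pair(a, e), e), c))   [R2 at 1.1.2.1]
4. cons(cons(cons(e, cons(c, c)), pair(h(a), cons(g(e, cons(a, pair(e, c))), c))), cons(cons(pair(a, e), e), c))  →  cons(cons(cons(e, cons(c, c)), pair(a, cons(g(e, cons(a, pair(e, c))), c))), cons(cons(pair(a, e), e), c))   [R2 at 1.2.1]
5. cons(cons(cons(e, cons(c, c)), pair(a, cons(g(e, cons(a, pair(e, c))), c))), cons(cons(pair(a, e), e), c))  →  cons(cons(cons(e, cons(c, c)), pair(a, cons(a, c))), cons(cons(pair(a, e), e), c))   [R7 at 1.2.2.1]

Reduce t₂ = h(cons(h(cons(pair(a, c), cons(a, h(c)))), h(c))):
1. h(cons(h(cons(pair(a, c), cons(a, h(c)))), h(c)))  →  cons(h(cons(pair(a, c), cons(a, h(c)))), h(c))   [R2 at ε]
2. cons(h(cons(pair(a, c), cons(a, h(c)))), h(c))  →  cons(cons(pair(a, c), cons(a, h(c))), h(c))   [R2 at 1]
3. cons(cons(pair(a, c), cons(a, h(c))), h(c))  →  cons(cons(pair(a, c), cons(a, c)), h(c))   [R2 at 1.2.2]
4. cons(cons(pair(a, c), cons(a, c)), h(c))  →  cons(cons(pair(a, c), cons(a, c)), c)   [R2 at 2]

no — NF(t₁) = cons(cons(cons(e, cons(c, c)), pair(a, cons(a, c))), cons(cons(pair(a, e), e), c)), NF(t₂) = cons(cons(pair(a, c), cons(a, c)), c)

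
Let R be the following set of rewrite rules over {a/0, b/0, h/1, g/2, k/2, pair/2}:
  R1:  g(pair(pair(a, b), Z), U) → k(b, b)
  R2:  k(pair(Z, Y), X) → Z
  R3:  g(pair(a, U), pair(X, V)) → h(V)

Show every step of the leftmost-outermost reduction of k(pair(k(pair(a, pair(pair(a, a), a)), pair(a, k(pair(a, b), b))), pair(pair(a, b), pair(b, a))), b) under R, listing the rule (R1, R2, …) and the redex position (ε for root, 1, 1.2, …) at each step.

1. k(pair(k(pair(a, pair(pair(a, a), a)), pair(a, k(pair(a, b), b))), pair(pair(a, b), pair(b, a))), b)  →  k(pair(a, pair(pair(a, a), a)), pair(a, k(pair(a, b), b)))   [R2 at ε]
2. k(pair(a, pair(pair(a, a), a)), pair(a, k(pair(a, b), b)))  →  a   [R2 at ε]

a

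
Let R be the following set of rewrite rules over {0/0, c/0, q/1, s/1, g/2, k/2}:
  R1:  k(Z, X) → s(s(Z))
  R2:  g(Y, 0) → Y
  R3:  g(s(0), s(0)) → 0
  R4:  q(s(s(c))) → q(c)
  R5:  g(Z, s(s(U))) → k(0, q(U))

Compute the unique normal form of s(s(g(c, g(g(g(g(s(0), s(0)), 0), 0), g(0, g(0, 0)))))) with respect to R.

1. s(s(g(c, g(g(g(g(s(0), s(0)), 0), 0), g(0, g(0, 0))))))  →  s(s(g(c, g(g(g(s(0), s(0)), 0), g(0, g(0, 0))))))   [R2 at 1.1.2.1]
2. s(s(g(c, g(g(g(s(0), s(0)), 0), g(0, g(0, 0))))))  →  s(s(g(c, g(g(s(0), s(0)), g(0, g(0, 0))))))   [R2 at 1.1.2.1]
3. s(s(g(c, g(g(s(0), s(0)), g(0, g(0, 0))))))  →  s(s(g(c, g(0, g(0, g(0, 0))))))   [R3 at 1.1.2.1]
4. s(s(g(c, g(0, g(0, g(0, 0))))))  →  s(s(g(c, g(0, g(0, 0)))))   [R2 at 1.1.2.2.2]
5. s(s(g(c, g(0, g(0, 0)))))  →  s(s(g(c, g(0, 0))))   [R2 at 1.1.2.2]
6. s(s(g(c, g(0, 0))))  →  s(s(g(c, 0)))   [R2 at 1.1.2]
7. s(s(g(c, 0)))  →  s(s(c))   [R2 at 1.1]

s(s(c))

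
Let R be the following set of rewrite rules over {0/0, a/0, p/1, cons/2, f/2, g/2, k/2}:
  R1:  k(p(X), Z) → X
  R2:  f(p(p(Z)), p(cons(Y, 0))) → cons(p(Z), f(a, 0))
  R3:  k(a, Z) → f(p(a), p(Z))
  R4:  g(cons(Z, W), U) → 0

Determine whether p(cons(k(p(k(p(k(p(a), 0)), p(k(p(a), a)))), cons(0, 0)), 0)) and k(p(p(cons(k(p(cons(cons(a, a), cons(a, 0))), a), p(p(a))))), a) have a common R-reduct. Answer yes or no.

Reduce t₁ = p(cons(k(p(k(p(k(p(a), 0)), p(k(p(a), a)))), cons(0, 0)), 0)):
1. p(cons(k(p(k(p(k(p(a), 0)), p(k(p(a), a)))), cons(0, 0)), 0))  →  p(cons(k(p(k(p(a), 0)), p(k(p(a), a))), 0))   [R1 at 1.1]
2. p(cons(k(p(k(p(a), 0)), p(k(p(a), a))), 0))  →  p(cons(k(p(a), 0), 0))   [R1 at 1.1]
3. p(cons(k(p(a), 0), 0))  →  p(cons(a, 0))   [R1 at 1.1]

Reduce t₂ = k(p(p(cons(k(p(cons(cons(a, a), cons(a, 0))), a), p(p(a))))), a):
1. k(p(p(cons(k(p(cons(cons(a, a), cons(a, 0))), a), p(p(a))))), a)  →  p(cons(k(p(cons(cons(a, a), cons(a, 0))), a), p(p(a))))   [R1 at ε]
2. p(cons(k(p(cons(cons(a, a), cons(a, 0))), a), p(p(a))))  →  p(cons(cons(cons(a, a), cons(a, 0)), p(p(a))))   [R1 at 1.1]

no — NF(t₁) = p(cons(a, 0)), NF(t₂) = p(cons(cons(cons(a, a), cons(a, 0)), p(p(a))))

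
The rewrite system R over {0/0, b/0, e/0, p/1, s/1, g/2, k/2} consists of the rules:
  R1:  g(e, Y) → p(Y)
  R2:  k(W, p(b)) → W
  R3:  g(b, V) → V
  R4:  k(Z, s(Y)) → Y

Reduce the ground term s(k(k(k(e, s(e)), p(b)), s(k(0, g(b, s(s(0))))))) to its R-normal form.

1. s(k(k(k(e, s(e)), p(b)), s(k(0, g(b, s(s(0)))))))  →  s(k(0, g(b, s(s(0)))))   [R4 at 1]
2. s(k(0, g(b, s(s(0)))))  →  s(k(0, s(s(0))))   [R3 at 1.2]
3. s(k(0, s(s(0))))  →  s(s(0))   [R4 at 1]

s(s(0))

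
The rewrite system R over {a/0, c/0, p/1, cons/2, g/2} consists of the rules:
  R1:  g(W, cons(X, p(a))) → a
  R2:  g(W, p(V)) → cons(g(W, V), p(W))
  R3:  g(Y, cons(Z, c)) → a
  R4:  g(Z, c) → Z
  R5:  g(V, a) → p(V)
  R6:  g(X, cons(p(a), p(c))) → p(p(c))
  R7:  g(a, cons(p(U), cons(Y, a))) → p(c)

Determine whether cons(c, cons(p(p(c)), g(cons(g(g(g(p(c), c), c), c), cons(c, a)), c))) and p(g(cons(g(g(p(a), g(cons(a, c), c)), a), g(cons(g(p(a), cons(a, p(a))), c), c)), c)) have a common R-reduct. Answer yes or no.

Reduce t₁ = cons(c, cons(p(p(c)), g(cons(g(g(g(p(c), c), c), c), cons(c, a)), c))):
1. cons(c, cons(p(p(c)), g(cons(g(g(g(p(c), c), c), c), cons(c, a)), c)))  →  cons(c, cons(p(p(c)), cons(g(g(g(p(c), c), c), c), cons(c, a))))   [R4 at 2.2]
2. cons(c, cons(p(p(c)), cons(g(g(g(p(c), c), c), c), cons(c, a))))  →  cons(c, cons(p(p(c)), cons(g(g(p(c), c), c), cons(c, a))))   [R4 at 2.2.1]
3. cons(c, cons(p(p(c)), cons(g(g(p(c), c), c), cons(c, a))))  →  cons(c, cons(p(p(c)), cons(g(p(c), c), cons(c, a))))   [R4 at 2.2.1]
4. cons(c, cons(p(p(c)), cons(g(p(c), c), cons(c, a))))  →  cons(c, cons(p(p(c)), cons(p(c), cons(c, a))))   [R4 at 2.2.1]

Reduce t₂ = p(g(cons(g(g(p(a), g(cons(a, c), c)), a), g(cons(g(p(a), cons(a, p(a))), c), c)), c)):
1. p(g(cons(g(g(p(a), g(cons(a, c), c)), a), g(cons(g(p(a), cons(a, p(a))), c), c)), c))  →  p(cons(g(g(p(a), g(cons(a, c), c)), a), g(cons(g(p(a), cons(a, p(a))), c), c)))   [R4 at 1]
2. p(cons(g(g(p(a), g(cons(a, c), c)), a), g(cons(g(p(a), cons(a, p(a))), c), c)))  →  p(cons(p(g(p(a), g(cons(a, c), c))), g(cons(g(p(a), cons(a, p(a))), c), c)))   [R5 at 1.1]
3. p(cons(p(g(p(a), g(cons(a, c), c))), g(cons(g(p(a), cons(a, p(a))), c), c)))  →  p(cons(p(g(p(a), cons(a, c))), g(cons(g(p(a), cons(a, p(a))), c), c)))   [R4 at 1.1.1.2]
4. p(cons(p(g(p(a), cons(a, c))), g(cons(g(p(a), cons(a, p(a))), c), c)))  →  p(cons(p(a), g(cons(g(p(a), cons(a, p(a))), c), c)))   [R3 at 1.1.1]
5. p(cons(p(a), g(cons(g(p(a), cons(a, p(a))), c), c)))  →  p(cons(p(a), cons(g(p(a), cons(a, p(a))), c)))   [R4 at 1.2]
6. p(cons(p(a), cons(g(p(a), cons(a, p(a))), c)))  →  p(cons(p(a), cons(a, c)))   [R1 at 1.2.1]

no — NF(t₁) = cons(c, cons(p(p(c)), cons(p(c), cons(c, a)))), NF(t₂) = p(cons(p(a), cons(a, c)))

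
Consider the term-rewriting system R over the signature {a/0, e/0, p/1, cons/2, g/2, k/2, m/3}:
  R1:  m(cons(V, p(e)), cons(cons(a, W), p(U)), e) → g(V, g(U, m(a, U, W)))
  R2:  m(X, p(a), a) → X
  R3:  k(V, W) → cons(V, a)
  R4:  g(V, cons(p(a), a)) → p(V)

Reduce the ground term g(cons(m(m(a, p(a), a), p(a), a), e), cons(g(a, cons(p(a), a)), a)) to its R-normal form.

1. g(cons(m(m(a, p(a), a), p(a), a), e), cons(g(a, cons(p(a), a)), a))  →  g(cons(m(a, p(a), a), e), cons(g(a, cons(p(a), a)), a))   [R2 at 1.1]
2. g(cons(m(a, p(a), a), e), cons(g(a, cons(p(a), a)), a))  →  g(cons(a, e), cons(g(a, cons(p(a), a)), a))   [R2 at 1.1]
3. g(cons(a, e), cons(g(a, cons(p(a), a)), a))  →  g(cons(a, e), cons(p(a), a))   [R4 at 2.1]
4. g(cons(a, e), cons(p(a), a))  →  p(cons(a, e))   [R4 at ε]

p(cons(a, e))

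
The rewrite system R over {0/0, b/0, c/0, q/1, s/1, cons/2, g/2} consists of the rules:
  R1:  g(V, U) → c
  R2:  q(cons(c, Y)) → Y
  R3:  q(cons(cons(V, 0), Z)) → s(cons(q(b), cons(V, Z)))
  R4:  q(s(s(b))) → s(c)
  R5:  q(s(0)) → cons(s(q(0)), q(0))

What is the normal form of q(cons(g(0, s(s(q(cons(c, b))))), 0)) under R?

0

1. q(cons(g(0, s(s(q(cons(c, b))))), 0))  →  q(cons(c, 0))   [R1 at 1.1]
2. q(cons(c, 0))  →  0   [R2 at ε]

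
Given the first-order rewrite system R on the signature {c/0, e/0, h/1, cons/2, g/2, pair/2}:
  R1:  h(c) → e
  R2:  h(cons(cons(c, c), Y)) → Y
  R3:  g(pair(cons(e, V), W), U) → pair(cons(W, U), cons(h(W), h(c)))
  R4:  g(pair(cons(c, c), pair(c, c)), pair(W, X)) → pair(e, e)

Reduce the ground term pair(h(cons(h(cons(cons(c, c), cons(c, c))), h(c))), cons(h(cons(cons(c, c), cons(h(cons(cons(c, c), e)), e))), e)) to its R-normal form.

pair(e, cons(cons(e, e), e))

1. pair(h(cons(h(cons(cons(c, c), cons(c, c))), h(c))), cons(h(cons(cons(c, c), cons(h(cons(cons(c, c), e)), e))), e))  →  pair(h(cons(cons(c, c), h(c))), cons(h(cons(cons(c, c), cons(h(cons(cons(c, c), e)), e))), e))   [R2 at 1.1.1]
2. pair(h(cons(cons(c, c), h(c))), cons(h(cons(cons(c, c), cons(h(cons(cons(c, c), e)), e))), e))  →  pair(h(c), cons(h(cons(cons(c, c), cons(h(cons(cons(c, c), e)), e))), e))   [R2 at 1]
3. pair(h(c), cons(h(cons(cons(c, c), cons(h(cons(cons(c, c), e)), e))), e))  →  pair(e, cons(h(cons(cons(c, c), cons(h(cons(cons(c, c), e)), e))), e))   [R1 at 1]
4. pair(e, cons(h(cons(cons(c, c), cons(h(cons(cons(c, c), e)), e))), e))  →  pair(e, cons(cons(h(cons(cons(c, c), e)), e), e))   [R2 at 2.1]
5. pair(e, cons(cons(h(cons(cons(c, c), e)), e), e))  →  pair(e, cons(cons(e, e), e))   [R2 at 2.1.1]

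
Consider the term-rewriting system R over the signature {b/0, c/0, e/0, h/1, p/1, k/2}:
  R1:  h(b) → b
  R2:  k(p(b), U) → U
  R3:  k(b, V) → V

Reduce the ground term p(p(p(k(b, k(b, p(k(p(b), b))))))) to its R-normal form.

1. p(p(p(k(b, k(b, p(k(p(b), b)))))))  →  p(p(p(k(b, p(k(p(b), b))))))   [R3 at 1.1.1]
2. p(p(p(k(b, p(k(p(b), b))))))  →  p(p(p(p(k(p(b), b)))))   [R3 at 1.1.1]
3. p(p(p(p(k(p(b), b)))))  →  p(p(p(p(b))))   [R2 at 1.1.1.1]

p(p(p(p(b))))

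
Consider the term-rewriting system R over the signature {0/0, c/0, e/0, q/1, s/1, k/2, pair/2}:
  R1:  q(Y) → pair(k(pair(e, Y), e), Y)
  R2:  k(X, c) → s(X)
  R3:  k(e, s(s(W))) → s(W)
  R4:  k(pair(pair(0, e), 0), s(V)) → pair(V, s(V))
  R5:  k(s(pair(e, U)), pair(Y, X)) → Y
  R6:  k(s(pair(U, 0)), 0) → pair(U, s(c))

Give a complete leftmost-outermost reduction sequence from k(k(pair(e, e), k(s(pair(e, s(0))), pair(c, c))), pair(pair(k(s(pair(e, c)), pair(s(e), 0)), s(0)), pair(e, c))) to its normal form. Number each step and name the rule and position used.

pair(s(e), s(0))

1. k(k(pair(e, e), k(s(pair(e, s(0))), pair(c, c))), pair(pair(k(s(pair(e, c)), pair(s(e), 0)), s(0)), pair(e, c)))  →  k(k(pair(e, e), c), pair(pair(k(s(pair(e, c)), pair(s(e), 0)), s(0)), pair(e, c)))   [R5 at 1.2]
2. k(k(pair(e, e), c), pair(pair(k(s(pair(e, c)), pair(s(e), 0)), s(0)), pair(e, c)))  →  k(s(pair(e, e)), pair(pair(k(s(pair(e, c)), pair(s(e), 0)), s(0)), pair(e, c)))   [R2 at 1]
3. k(s(pair(e, e)), pair(pair(k(s(pair(e, c)), pair(s(e), 0)), s(0)), pair(e, c)))  →  pair(k(s(pair(e, c)), pair(s(e), 0)), s(0))   [R5 at ε]
4. pair(k(s(pair(e, c)), pair(s(e), 0)), s(0))  →  pair(s(e), s(0))   [R5 at 1]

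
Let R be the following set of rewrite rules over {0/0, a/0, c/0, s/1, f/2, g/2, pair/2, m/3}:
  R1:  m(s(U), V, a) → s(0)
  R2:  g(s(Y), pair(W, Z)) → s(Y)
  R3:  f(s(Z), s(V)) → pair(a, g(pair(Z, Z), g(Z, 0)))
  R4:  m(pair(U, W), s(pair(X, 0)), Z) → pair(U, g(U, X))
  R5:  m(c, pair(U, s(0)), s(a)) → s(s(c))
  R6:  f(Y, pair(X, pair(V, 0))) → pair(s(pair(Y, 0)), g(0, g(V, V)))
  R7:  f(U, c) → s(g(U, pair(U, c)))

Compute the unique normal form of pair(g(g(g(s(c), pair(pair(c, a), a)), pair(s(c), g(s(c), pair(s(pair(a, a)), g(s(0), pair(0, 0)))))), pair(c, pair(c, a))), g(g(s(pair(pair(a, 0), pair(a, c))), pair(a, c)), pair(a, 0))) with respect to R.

pair(s(c), s(pair(pair(a, 0), pair(a, c))))

1. pair(g(g(g(s(c), pair(pair(c, a), a)), pair(s(c), g(s(c), pair(s(pair(a, a)), g(s(0), pair(0, 0)))))), pair(c, pair(c, a))), g(g(s(pair(pair(a, 0), pair(a, c))), pair(a, c)), pair(a, 0)))  →  pair(g(g(s(c), pair(s(c), g(s(c), pair(s(pair(a, a)), g(s(0), pair(0, 0)))))), pair(c, pair(c, a))), g(g(s(pair(pair(a, 0), pair(a, c))), pair(a, c)), pair(a, 0)))   [R2 at 1.1.1]
2. pair(g(g(s(c), pair(s(c), g(s(c), pair(s(pair(a, a)), g(s(0), pair(0, 0)))))), pair(c, pair(c, a))), g(g(s(pair(pair(a, 0), pair(a, c))), pair(a, c)), pair(a, 0)))  →  pair(g(s(c), pair(c, pair(c, a))), g(g(s(pair(pair(a, 0), pair(a, c))), pair(a, c)), pair(a, 0)))   [R2 at 1.1]
3. pair(g(s(c), pair(c, pair(c, a))), g(g(s(pair(pair(a, 0), pair(a, c))), pair(a, c)), pair(a, 0)))  →  pair(s(c), g(g(s(pair(pair(a, 0), pair(a, c))), pair(a, c)), pair(a, 0)))   [R2 at 1]
4. pair(s(c), g(g(s(pair(pair(a, 0), pair(a, c))), pair(a, c)), pair(a, 0)))  →  pair(s(c), g(s(pair(pair(a, 0), pair(a, c))), pair(a, 0)))   [R2 at 2.1]
5. pair(s(c), g(s(pair(pair(a, 0), pair(a, c))), pair(a, 0)))  →  pair(s(c), s(pair(pair(a, 0), pair(a, c))))   [R2 at 2]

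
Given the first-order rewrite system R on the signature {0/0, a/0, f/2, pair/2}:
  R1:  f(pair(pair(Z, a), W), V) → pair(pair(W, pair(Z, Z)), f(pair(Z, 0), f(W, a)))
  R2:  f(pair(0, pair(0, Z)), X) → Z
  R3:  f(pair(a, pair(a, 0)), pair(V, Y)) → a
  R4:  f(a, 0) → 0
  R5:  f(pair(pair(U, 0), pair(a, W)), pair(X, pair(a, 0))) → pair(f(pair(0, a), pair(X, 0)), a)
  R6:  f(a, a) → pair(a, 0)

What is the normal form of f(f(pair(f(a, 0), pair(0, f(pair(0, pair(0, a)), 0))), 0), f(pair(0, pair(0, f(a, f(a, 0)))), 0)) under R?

1. f(f(pair(f(a, 0), pair(0, f(pair(0, pair(0, a)), 0))), 0), f(pair(0, pair(0, f(a, f(a, 0)))), 0))  →  f(f(pair(0, pair(0, f(pair(0, pair(0, a)), 0))), 0), f(pair(0, pair(0, f(a, f(a, 0)))), 0))   [R4 at 1.1.1]
2. f(f(pair(0, pair(0, f(pair(0, pair(0, a)), 0))), 0), f(pair(0, pair(0, f(a, f(a, 0)))), 0))  →  f(f(pair(0, pair(0, a)), 0), f(pair(0, pair(0, f(a, f(a, 0)))), 0))   [R2 at 1]
3. f(f(pair(0, pair(0, a)), 0), f(pair(0, pair(0, f(a, f(a, 0)))), 0))  →  f(a, f(pair(0, pair(0, f(a, f(a, 0)))), 0))   [R2 at 1]
4. f(a, f(pair(0, pair(0, f(a, f(a, 0)))), 0))  →  f(a, f(a, f(a, 0)))   [R2 at 2]
5. f(a, f(a, f(a, 0)))  →  f(a, f(a, 0))   [R4 at 2.2]
6. f(a, f(a, 0))  →  f(a, 0)   [R4 at 2]
7. f(a, 0)  →  0   [R4 at ε]

0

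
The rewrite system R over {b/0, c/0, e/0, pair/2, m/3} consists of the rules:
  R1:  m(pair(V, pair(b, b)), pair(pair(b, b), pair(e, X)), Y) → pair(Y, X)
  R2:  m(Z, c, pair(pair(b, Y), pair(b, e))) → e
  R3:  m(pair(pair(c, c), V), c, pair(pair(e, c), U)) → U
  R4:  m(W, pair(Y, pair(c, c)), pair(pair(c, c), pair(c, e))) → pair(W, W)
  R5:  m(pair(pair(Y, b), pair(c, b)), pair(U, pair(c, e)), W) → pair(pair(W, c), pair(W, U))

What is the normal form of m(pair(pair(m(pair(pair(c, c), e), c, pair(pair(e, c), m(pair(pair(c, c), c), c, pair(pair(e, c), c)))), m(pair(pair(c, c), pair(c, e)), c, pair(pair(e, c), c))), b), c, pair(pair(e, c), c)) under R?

1. m(pair(pair(m(pair(pair(c, c), e), c, pair(pair(e, c), m(pair(pair(c, c), c), c, pair(pair(e, c), c)))), m(pair(pair(c, c), pair(c, e)), c, pair(pair(e, c), c))), b), c, pair(pair(e, c), c))  →  m(pair(pair(m(pair(pair(c, c), c), c, pair(pair(e, c), c)), m(pair(pair(c, c), pair(c, e)), c, pair(pair(e, c), c))), b), c, pair(pair(e, c), c))   [R3 at 1.1.1]
2. m(pair(pair(m(pair(pair(c, c), c), c, pair(pair(e, c), c)), m(pair(pair(c, c), pair(c, e)), c, pair(pair(e, c), c))), b), c, pair(pair(e, c), c))  →  m(pair(pair(c, m(pair(pair(c, c), pair(c, e)), c, pair(pair(e, c), c))), b), c, pair(pair(e, c), c))   [R3 at 1.1.1]
3. m(pair(pair(c, m(pair(pair(c, c), pair(c, e)), c, pair(pair(e, c), c))), b), c, pair(pair(e, c), c))  →  m(pair(pair(c, c), b), c, pair(pair(e, c), c))   [R3 at 1.1.2]
4. m(pair(pair(c, c), b), c, pair(pair(e, c), c))  →  c   [R3 at ε]

c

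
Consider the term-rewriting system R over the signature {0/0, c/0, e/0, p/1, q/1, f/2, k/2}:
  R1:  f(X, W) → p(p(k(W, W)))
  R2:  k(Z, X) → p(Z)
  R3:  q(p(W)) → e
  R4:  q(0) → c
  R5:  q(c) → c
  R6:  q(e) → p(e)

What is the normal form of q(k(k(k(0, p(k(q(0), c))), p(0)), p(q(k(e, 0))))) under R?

1. q(k(k(k(0, p(k(q(0), c))), p(0)), p(q(k(e, 0)))))  →  q(p(k(k(0, p(k(q(0), c))), p(0))))   [R2 at 1]
2. q(p(k(k(0, p(k(q(0), c))), p(0))))  →  e   [R3 at ε]

e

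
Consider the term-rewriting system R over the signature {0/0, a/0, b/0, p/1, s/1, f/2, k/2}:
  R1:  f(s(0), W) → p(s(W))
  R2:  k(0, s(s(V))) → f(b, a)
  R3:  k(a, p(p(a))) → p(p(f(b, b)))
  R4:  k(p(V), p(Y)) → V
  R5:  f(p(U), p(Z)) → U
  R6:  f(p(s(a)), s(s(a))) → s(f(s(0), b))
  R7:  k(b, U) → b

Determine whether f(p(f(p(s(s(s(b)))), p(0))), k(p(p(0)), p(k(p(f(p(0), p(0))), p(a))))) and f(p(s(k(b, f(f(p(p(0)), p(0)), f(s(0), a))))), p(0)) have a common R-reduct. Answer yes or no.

no — NF(t₁) = s(s(s(b))), NF(t₂) = s(b)

Reduce t₁ = f(p(f(p(s(s(s(b)))), p(0))), k(p(p(0)), p(k(p(f(p(0), p(0))), p(a))))):
1. f(p(f(p(s(s(s(b)))), p(0))), k(p(p(0)), p(k(p(f(p(0), p(0))), p(a)))))  →  f(p(s(s(s(b)))), k(p(p(0)), p(k(p(f(p(0), p(0))), p(a)))))   [R5 at 1.1]
2. f(p(s(s(s(b)))), k(p(p(0)), p(k(p(f(p(0), p(0))), p(a)))))  →  f(p(s(s(s(b)))), p(0))   [R4 at 2]
3. f(p(s(s(s(b)))), p(0))  →  s(s(s(b)))   [R5 at ε]

Reduce t₂ = f(p(s(k(b, f(f(p(p(0)), p(0)), f(s(0), a))))), p(0)):
1. f(p(s(k(b, f(f(p(p(0)), p(0)), f(s(0), a))))), p(0))  →  s(k(b, f(f(p(p(0)), p(0)), f(s(0), a))))   [R5 at ε]
2. s(k(b, f(f(p(p(0)), p(0)), f(s(0), a))))  →  s(b)   [R7 at 1]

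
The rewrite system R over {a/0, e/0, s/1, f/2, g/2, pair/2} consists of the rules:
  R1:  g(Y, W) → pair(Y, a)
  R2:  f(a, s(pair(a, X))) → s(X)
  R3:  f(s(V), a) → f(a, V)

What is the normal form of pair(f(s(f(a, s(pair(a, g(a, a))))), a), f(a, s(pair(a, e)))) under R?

1. pair(f(s(f(a, s(pair(a, g(a, a))))), a), f(a, s(pair(a, e))))  →  pair(f(a, f(a, s(pair(a, g(a, a))))), f(a, s(pair(a, e))))   [R3 at 1]
2. pair(f(a, f(a, s(pair(a, g(a, a))))), f(a, s(pair(a, e))))  →  pair(f(a, s(g(a, a))), f(a, s(pair(a, e))))   [R2 at 1.2]
3. pair(f(a, s(g(a, a))), f(a, s(pair(a, e))))  →  pair(f(a, s(pair(a, a))), f(a, s(pair(a, e))))   [R1 at 1.2.1]
4. pair(f(a, s(pair(a, a))), f(a, s(pair(a, e))))  →  pair(s(a), f(a, s(pair(a, e))))   [R2 at 1]
5. pair(s(a), f(a, s(pair(a, e))))  →  pair(s(a), s(e))   [R2 at 2]

pair(s(a), s(e))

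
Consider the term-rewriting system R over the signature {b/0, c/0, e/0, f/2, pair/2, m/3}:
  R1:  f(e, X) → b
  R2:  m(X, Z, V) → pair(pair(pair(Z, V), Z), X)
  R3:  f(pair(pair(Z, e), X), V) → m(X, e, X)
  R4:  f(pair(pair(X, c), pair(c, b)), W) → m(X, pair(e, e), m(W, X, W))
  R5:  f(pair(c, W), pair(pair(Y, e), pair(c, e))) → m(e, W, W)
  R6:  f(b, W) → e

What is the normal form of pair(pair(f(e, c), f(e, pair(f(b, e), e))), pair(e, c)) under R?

1. pair(pair(f(e, c), f(e, pair(f(b, e), e))), pair(e, c))  →  pair(pair(b, f(e, pair(f(b, e), e))), pair(e, c))   [R1 at 1.1]
2. pair(pair(b, f(e, pair(f(b, e), e))), pair(e, c))  →  pair(pair(b, b), pair(e, c))   [R1 at 1.2]

pair(pair(b, b), pair(e, c))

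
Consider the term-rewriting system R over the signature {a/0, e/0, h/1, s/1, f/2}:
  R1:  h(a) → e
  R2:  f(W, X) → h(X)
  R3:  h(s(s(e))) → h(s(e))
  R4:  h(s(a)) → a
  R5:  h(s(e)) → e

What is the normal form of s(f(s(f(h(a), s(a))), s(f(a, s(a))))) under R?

s(a)

1. s(f(s(f(h(a), s(a))), s(f(a, s(a)))))  →  s(h(s(f(a, s(a)))))   [R2 at 1]
2. s(h(s(f(a, s(a)))))  →  s(h(s(h(s(a)))))   [R2 at 1.1.1]
3. s(h(s(h(s(a)))))  →  s(h(s(a)))   [R4 at 1.1.1]
4. s(h(s(a)))  →  s(a)   [R4 at 1]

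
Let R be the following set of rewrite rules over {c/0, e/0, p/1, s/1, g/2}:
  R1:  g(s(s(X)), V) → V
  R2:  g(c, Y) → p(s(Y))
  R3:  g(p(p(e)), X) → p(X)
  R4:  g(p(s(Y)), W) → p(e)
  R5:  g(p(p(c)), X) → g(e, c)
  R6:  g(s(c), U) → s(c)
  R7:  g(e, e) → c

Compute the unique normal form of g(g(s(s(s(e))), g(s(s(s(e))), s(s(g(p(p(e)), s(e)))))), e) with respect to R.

e

1. g(g(s(s(s(e))), g(s(s(s(e))), s(s(g(p(p(e)), s(e)))))), e)  →  g(g(s(s(s(e))), s(s(g(p(p(e)), s(e))))), e)   [R1 at 1]
2. g(g(s(s(s(e))), s(s(g(p(p(e)), s(e))))), e)  →  g(s(s(g(p(p(e)), s(e)))), e)   [R1 at 1]
3. g(s(s(g(p(p(e)), s(e)))), e)  →  e   [R1 at ε]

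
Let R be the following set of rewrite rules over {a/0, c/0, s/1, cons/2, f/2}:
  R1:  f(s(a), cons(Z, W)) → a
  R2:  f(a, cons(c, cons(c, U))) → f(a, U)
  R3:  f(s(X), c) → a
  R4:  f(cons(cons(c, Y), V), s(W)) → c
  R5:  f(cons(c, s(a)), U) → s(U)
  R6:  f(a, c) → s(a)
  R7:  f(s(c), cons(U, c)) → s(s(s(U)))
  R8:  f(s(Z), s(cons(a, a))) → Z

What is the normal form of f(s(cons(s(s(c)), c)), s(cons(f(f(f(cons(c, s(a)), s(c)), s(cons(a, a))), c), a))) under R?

cons(s(s(c)), c)

1. f(s(cons(s(s(c)), c)), s(cons(f(f(f(cons(c, s(a)), s(c)), s(cons(a, a))), c), a)))  →  f(s(cons(s(s(c)), c)), s(cons(f(f(s(s(c)), s(cons(a, a))), c), a)))   [R5 at 2.1.1.1.1]
2. f(s(cons(s(s(c)), c)), s(cons(f(f(s(s(c)), s(cons(a, a))), c), a)))  →  f(s(cons(s(s(c)), c)), s(cons(f(s(c), c), a)))   [R8 at 2.1.1.1]
3. f(s(cons(s(s(c)), c)), s(cons(f(s(c), c), a)))  →  f(s(cons(s(s(c)), c)), s(cons(a, a)))   [R3 at 2.1.1]
4. f(s(cons(s(s(c)), c)), s(cons(a, a)))  →  cons(s(s(c)), c)   [R8 at ε]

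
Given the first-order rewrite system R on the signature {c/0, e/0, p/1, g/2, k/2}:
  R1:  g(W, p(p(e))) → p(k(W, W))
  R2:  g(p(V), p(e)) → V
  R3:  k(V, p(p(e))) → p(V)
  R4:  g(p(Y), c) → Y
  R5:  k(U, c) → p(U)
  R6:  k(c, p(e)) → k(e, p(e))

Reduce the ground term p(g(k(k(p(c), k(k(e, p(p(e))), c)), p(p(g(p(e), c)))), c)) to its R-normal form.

1. p(g(k(k(p(c), k(k(e, p(p(e))), c)), p(p(g(p(e), c)))), c))  →  p(g(k(k(p(c), p(k(e, p(p(e))))), p(p(g(p(e), c)))), c))   [R5 at 1.1.1.2]
2. p(g(k(k(p(c), p(k(e, p(p(e))))), p(p(g(p(e), c)))), c))  →  p(g(k(k(p(c), p(p(e))), p(p(g(p(e), c)))), c))   [R3 at 1.1.1.2.1]
3. p(g(k(k(p(c), p(p(e))), p(p(g(p(e), c)))), c))  →  p(g(k(p(p(c)), p(p(g(p(e), c)))), c))   [R3 at 1.1.1]
4. p(g(k(p(p(c)), p(p(g(p(e), c)))), c))  →  p(g(k(p(p(c)), p(p(e))), c))   [R4 at 1.1.2.1.1]
5. p(g(k(p(p(c)), p(p(e))), c))  →  p(g(p(p(p(c))), c))   [R3 at 1.1]
6. p(g(p(p(p(c))), c))  →  p(p(p(c)))   [R4 at 1]

p(p(p(c)))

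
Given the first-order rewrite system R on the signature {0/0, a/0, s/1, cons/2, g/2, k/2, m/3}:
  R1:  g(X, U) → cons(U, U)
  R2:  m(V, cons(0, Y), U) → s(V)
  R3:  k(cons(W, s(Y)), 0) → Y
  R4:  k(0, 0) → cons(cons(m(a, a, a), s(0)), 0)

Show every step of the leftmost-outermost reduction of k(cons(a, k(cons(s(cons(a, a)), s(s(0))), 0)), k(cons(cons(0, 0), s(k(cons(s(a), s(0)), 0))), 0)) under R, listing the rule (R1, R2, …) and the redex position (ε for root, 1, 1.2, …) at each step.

1. k(cons(a, k(cons(s(cons(a, a)), s(s(0))), 0)), k(cons(cons(0, 0), s(k(cons(s(a), s(0)), 0))), 0))  →  k(cons(a, s(0)), k(cons(cons(0, 0), s(k(cons(s(a), s(0)), 0))), 0))   [R3 at 1.2]
2. k(cons(a, s(0)), k(cons(cons(0, 0), s(k(cons(s(a), s(0)), 0))), 0))  →  k(cons(a, s(0)), k(cons(s(a), s(0)), 0))   [R3 at 2]
3. k(cons(a, s(0)), k(cons(s(a), s(0)), 0))  →  k(cons(a, s(0)), 0)   [R3 at 2]
4. k(cons(a, s(0)), 0)  →  0   [R3 at ε]

0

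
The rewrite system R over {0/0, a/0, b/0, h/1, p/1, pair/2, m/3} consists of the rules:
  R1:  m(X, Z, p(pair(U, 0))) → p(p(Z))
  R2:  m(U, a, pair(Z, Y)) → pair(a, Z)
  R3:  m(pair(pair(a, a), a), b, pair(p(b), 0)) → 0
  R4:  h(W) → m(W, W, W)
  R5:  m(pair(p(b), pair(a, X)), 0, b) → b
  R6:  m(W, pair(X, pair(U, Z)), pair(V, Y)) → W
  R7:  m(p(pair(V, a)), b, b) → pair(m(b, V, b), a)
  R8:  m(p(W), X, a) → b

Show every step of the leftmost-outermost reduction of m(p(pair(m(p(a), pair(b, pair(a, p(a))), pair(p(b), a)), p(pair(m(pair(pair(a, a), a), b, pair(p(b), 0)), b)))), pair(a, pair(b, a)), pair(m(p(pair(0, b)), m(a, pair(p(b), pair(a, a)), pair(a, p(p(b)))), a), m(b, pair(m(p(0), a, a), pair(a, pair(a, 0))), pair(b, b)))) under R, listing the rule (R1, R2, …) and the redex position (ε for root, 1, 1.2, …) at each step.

1. m(p(pair(m(p(a), pair(b, pair(a, p(a))), pair(p(b), a)), p(pair(m(pair(pair(a, a), a), b, pair(p(b), 0)), b)))), pair(a, pair(b, a)), pair(m(p(pair(0, b)), m(a, pair(p(b), pair(a, a)), pair(a, p(p(b)))), a), m(b, pair(m(p(0), a, a), pair(a, pair(a, 0))), pair(b, b))))  →  p(pair(m(p(a), pair(b, pair(a, p(a))), pair(p(b), a)), p(pair(m(pair(pair(a, a), a), b, pair(p(b), 0)), b))))   [R6 at ε]
2. p(pair(m(p(a), pair(b, pair(a, p(a))), pair(p(b), a)), p(pair(m(pair(pair(a, a), a), b, pair(p(b), 0)), b))))  →  p(pair(p(a), p(pair(m(pair(pair(a, a), a), b, pair(p(b), 0)), b))))   [R6 at 1.1]
3. p(pair(p(a), p(pair(m(pair(pair(a, a), a), b, pair(p(b), 0)), b))))  →  p(pair(p(a), p(pair(0, b))))   [R3 at 1.2.1.1]

p(pair(p(a), p(pair(0, b))))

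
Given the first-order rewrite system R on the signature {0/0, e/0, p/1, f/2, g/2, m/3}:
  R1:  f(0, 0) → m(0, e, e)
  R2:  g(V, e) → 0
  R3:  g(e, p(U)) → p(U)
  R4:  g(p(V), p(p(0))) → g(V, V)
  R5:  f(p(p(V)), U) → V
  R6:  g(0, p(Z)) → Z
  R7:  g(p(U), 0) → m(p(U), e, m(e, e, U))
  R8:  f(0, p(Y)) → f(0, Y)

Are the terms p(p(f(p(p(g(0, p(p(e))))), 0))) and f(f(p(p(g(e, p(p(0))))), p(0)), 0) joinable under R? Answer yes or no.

no — NF(t₁) = p(p(p(e))), NF(t₂) = 0

Reduce t₁ = p(p(f(p(p(g(0, p(p(e))))), 0))):
1. p(p(f(p(p(g(0, p(p(e))))), 0)))  →  p(p(g(0, p(p(e)))))   [R5 at 1.1]
2. p(p(g(0, p(p(e)))))  →  p(p(p(e)))   [R6 at 1.1]

Reduce t₂ = f(f(p(p(g(e, p(p(0))))), p(0)), 0):
1. f(f(p(p(g(e, p(p(0))))), p(0)), 0)  →  f(g(e, p(p(0))), 0)   [R5 at 1]
2. f(g(e, p(p(0))), 0)  →  f(p(p(0)), 0)   [R3 at 1]
3. f(p(p(0)), 0)  →  0   [R5 at ε]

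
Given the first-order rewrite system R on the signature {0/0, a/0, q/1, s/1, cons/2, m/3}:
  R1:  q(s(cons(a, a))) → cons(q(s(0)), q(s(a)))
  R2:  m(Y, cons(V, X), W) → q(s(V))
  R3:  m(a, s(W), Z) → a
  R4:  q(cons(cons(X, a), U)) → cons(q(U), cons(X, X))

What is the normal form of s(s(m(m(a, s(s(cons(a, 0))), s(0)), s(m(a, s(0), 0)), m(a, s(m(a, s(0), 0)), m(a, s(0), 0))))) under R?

1. s(s(m(m(a, s(s(cons(a, 0))), s(0)), s(m(a, s(0), 0)), m(a, s(m(a, s(0), 0)), m(a, s(0), 0)))))  →  s(s(m(a, s(m(a, s(0), 0)), m(a, s(m(a, s(0), 0)), m(a, s(0), 0)))))   [R3 at 1.1.1]
2. s(s(m(a, s(m(a, s(0), 0)), m(a, s(m(a, s(0), 0)), m(a, s(0), 0)))))  →  s(s(a))   [R3 at 1.1]

s(s(a))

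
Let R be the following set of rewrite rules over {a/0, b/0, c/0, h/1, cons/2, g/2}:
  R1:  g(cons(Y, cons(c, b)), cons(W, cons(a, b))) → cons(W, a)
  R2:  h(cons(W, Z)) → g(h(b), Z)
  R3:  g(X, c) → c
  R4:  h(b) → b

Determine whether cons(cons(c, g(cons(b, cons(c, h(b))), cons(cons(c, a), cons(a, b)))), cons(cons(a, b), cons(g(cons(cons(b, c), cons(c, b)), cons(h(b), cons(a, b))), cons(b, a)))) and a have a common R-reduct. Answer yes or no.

no — NF(t₁) = cons(cons(c, cons(cons(c, a), a)), cons(cons(a, b), cons(cons(b, a), cons(b, a)))), NF(t₂) = a

Reduce t₁ = cons(cons(c, g(cons(b, cons(c, h(b))), cons(cons(c, a), cons(a, b)))), cons(cons(a, b), cons(g(cons(cons(b, c), cons(c, b)), cons(h(b), cons(a, b))), cons(b, a)))):
1. cons(cons(c, g(cons(b, cons(c, h(b))), cons(cons(c, a), cons(a, b)))), cons(cons(a, b), cons(g(cons(cons(b, c), cons(c, b)), cons(h(b), cons(a, b))), cons(b, a))))  →  cons(cons(c, g(cons(b, cons(c, b)), cons(cons(c, a), cons(a, b)))), cons(cons(a, b), cons(g(cons(cons(b, c), cons(c, b)), cons(h(b), cons(a, b))), cons(b, a))))   [R4 at 1.2.1.2.2]
2. cons(cons(c, g(cons(b, cons(c, b)), cons(cons(c, a), cons(a, b)))), cons(cons(a, b), cons(g(cons(cons(b, c), cons(c, b)), cons(h(b), cons(a, b))), cons(b, a))))  →  cons(cons(c, cons(cons(c, a), a)), cons(cons(a, b), cons(g(cons(cons(b, c), cons(c, b)), cons(h(b), cons(a, b))), cons(b, a))))   [R1 at 1.2]
3. cons(cons(c, cons(cons(c, a), a)), cons(cons(a, b), cons(g(cons(cons(b, c), cons(c, b)), cons(h(b), cons(a, b))), cons(b, a))))  →  cons(cons(c, cons(cons(c, a), a)), cons(cons(a, b), cons(cons(h(b), a), cons(b, a))))   [R1 at 2.2.1]
4. cons(cons(c, cons(cons(c, a), a)), cons(cons(a, b), cons(cons(h(b), a), cons(b, a))))  →  cons(cons(c, cons(cons(c, a), a)), cons(cons(a, b), cons(cons(b, a), cons(b, a))))   [R4 at 2.2.1.1]

Reduce t₂ = a:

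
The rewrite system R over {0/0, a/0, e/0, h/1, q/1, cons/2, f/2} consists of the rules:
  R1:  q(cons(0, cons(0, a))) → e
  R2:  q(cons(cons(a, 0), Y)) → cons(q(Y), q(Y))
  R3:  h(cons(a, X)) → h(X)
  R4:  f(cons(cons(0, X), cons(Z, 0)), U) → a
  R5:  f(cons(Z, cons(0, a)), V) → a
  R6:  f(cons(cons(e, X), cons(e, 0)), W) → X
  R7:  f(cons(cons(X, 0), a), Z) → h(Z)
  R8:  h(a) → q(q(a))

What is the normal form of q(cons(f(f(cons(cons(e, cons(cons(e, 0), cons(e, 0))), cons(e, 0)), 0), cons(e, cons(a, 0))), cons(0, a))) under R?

e

1. q(cons(f(f(cons(cons(e, cons(cons(e, 0), cons(e, 0))), cons(e, 0)), 0), cons(e, cons(a, 0))), cons(0, a)))  →  q(cons(f(cons(cons(e, 0), cons(e, 0)), cons(e, cons(a, 0))), cons(0, a)))   [R6 at 1.1.1]
2. q(cons(f(cons(cons(e, 0), cons(e, 0)), cons(e, cons(a, 0))), cons(0, a)))  →  q(cons(0, cons(0, a)))   [R6 at 1.1]
3. q(cons(0, cons(0, a)))  →  e   [R1 at ε]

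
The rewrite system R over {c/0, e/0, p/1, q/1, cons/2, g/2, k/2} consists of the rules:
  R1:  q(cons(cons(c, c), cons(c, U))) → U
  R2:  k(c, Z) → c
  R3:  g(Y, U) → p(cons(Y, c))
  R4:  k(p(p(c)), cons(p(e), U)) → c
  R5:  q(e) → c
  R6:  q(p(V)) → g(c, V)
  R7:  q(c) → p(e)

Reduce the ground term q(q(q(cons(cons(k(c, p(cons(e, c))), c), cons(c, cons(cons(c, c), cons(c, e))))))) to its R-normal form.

c

1. q(q(q(cons(cons(k(c, p(cons(e, c))), c), cons(c, cons(cons(c, c), cons(c, e)))))))  →  q(q(q(cons(cons(c, c), cons(c, cons(cons(c, c), cons(c, e)))))))   [R2 at 1.1.1.1.1]
2. q(q(q(cons(cons(c, c), cons(c, cons(cons(c, c), cons(c, e)))))))  →  q(q(cons(cons(c, c), cons(c, e))))   [R1 at 1.1]
3. q(q(cons(cons(c, c), cons(c, e))))  →  q(e)   [R1 at 1]
4. q(e)  →  c   [R5 at ε]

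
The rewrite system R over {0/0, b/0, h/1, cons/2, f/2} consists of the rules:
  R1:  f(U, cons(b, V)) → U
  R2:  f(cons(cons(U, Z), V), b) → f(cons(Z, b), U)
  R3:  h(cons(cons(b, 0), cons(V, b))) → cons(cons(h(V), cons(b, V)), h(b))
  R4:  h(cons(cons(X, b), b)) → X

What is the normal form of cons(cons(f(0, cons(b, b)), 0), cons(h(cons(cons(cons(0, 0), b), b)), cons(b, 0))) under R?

cons(cons(0, 0), cons(cons(0, 0), cons(b, 0)))

1. cons(cons(f(0, cons(b, b)), 0), cons(h(cons(cons(cons(0, 0), b), b)), cons(b, 0)))  →  cons(cons(0, 0), cons(h(cons(cons(cons(0, 0), b), b)), cons(b, 0)))   [R1 at 1.1]
2. cons(cons(0, 0), cons(h(cons(cons(cons(0, 0), b), b)), cons(b, 0)))  →  cons(cons(0, 0), cons(cons(0, 0), cons(b, 0)))   [R4 at 2.1]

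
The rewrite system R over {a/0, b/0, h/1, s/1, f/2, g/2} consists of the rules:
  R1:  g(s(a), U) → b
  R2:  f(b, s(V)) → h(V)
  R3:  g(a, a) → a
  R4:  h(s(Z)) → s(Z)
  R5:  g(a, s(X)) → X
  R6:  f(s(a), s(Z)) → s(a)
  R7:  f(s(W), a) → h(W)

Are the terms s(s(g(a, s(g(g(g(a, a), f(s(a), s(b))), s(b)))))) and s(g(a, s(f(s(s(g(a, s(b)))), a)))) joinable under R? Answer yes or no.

yes — NF(t₁) = s(s(b)), NF(t₂) = s(s(b))

Reduce t₁ = s(s(g(a, s(g(g(g(a, a), f(s(a), s(b))), s(b)))))):
1. s(s(g(a, s(g(g(g(a, a), f(s(a), s(b))), s(b))))))  →  s(s(g(g(g(a, a), f(s(a), s(b))), s(b))))   [R5 at 1.1]
2. s(s(g(g(g(a, a), f(s(a), s(b))), s(b))))  →  s(s(g(g(a, f(s(a), s(b))), s(b))))   [R3 at 1.1.1.1]
3. s(s(g(g(a, f(s(a), s(b))), s(b))))  →  s(s(g(g(a, s(a)), s(b))))   [R6 at 1.1.1.2]
4. s(s(g(g(a, s(a)), s(b))))  →  s(s(g(a, s(b))))   [R5 at 1.1.1]
5. s(s(g(a, s(b))))  →  s(s(b))   [R5 at 1.1]

Reduce t₂ = s(g(a, s(f(s(s(g(a, s(b)))), a)))):
1. s(g(a, s(f(s(s(g(a, s(b)))), a))))  →  s(f(s(s(g(a, s(b)))), a))   [R5 at 1]
2. s(f(s(s(g(a, s(b)))), a))  →  s(h(s(g(a, s(b)))))   [R7 at 1]
3. s(h(s(g(a, s(b)))))  →  s(s(g(a, s(b))))   [R4 at 1]
4. s(s(g(a, s(b))))  →  s(s(b))   [R5 at 1.1]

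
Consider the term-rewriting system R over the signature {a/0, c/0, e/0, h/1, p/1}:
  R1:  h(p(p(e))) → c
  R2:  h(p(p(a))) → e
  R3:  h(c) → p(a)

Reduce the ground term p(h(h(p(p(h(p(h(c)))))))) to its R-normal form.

p(p(a))

1. p(h(h(p(p(h(p(h(c))))))))  →  p(h(h(p(p(h(p(p(a))))))))   [R3 at 1.1.1.1.1.1.1]
2. p(h(h(p(p(h(p(p(a))))))))  →  p(h(h(p(p(e)))))   [R2 at 1.1.1.1.1]
3. p(h(h(p(p(e)))))  →  p(h(c))   [R1 at 1.1]
4. p(h(c))  →  p(p(a))   [R3 at 1]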